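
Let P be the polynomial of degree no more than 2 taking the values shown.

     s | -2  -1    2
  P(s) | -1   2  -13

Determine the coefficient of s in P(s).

-3

Write P(s) = as^2 + bs + c. Substituting each data point gives a linear system:
  4a - 2b + c = -1
  a - b + c = 2
  4a + 2b + c = -13
Solving the system yields a = -2, b = -3, c = 1.
So P(s) = -2s^2 - 3s + 1.
The coefficient of s is -3.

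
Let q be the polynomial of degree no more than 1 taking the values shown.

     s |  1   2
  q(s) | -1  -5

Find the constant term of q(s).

Write q(s) = as + b. Substituting each data point gives a linear system:
  a + b = -1
  2a + b = -5
Solving the system yields a = -4, b = 3.
So q(s) = -4s + 3.
The constant term is 3.

3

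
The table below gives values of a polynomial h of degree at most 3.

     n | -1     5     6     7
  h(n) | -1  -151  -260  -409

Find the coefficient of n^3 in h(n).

Write h(n) = an^3 + bn^2 + cn + d. Substituting each data point gives a linear system:
  -a + b - c + d = -1
  125a + 25b + 5c + d = -151
  216a + 36b + 6c + d = -260
  343a + 49b + 7c + d = -409
Solving the system yields a = -1, b = -2, c = 4, d = 4.
So h(n) = -n³ - 2n² + 4n + 4.
The leading coefficient is -1.

-1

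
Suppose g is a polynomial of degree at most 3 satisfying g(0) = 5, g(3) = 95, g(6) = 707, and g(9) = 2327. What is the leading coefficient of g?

Write g(s) = as^3 + bs^2 + cs + d. Substituting each data point gives a linear system:
  d = 5
  27a + 9b + 3c + d = 95
  216a + 36b + 6c + d = 707
  729a + 81b + 9c + d = 2327
Solving the system yields a = 3, b = 2, c = -3, d = 5.
So g(s) = 3s^3 + 2s^2 - 3s + 5.
The leading coefficient is 3.

3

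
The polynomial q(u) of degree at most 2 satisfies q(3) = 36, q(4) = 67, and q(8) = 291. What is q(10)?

Write q(u) = au^2 + bu + c. Substituting each data point gives a linear system:
  9a + 3b + c = 36
  16a + 4b + c = 67
  64a + 8b + c = 291
Solving the system yields a = 5, b = -4, c = 3.
So q(u) = 5u^2 - 4u + 3.
Then q(10) = 463.

463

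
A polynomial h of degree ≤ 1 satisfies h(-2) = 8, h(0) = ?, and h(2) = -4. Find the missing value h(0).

2

On equispaced nodes a degree-1 polynomial has vanishing second forward difference, so
  h(-2) - 2·h(0) + h(2) = 0.
Substituting the known values and solving for h(0):
  -2·h(0) = -4
  h(0) = 2.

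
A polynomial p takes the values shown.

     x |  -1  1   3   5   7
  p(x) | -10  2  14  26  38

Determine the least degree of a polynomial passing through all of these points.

Forward differences of the values at x = -1, 1, 3, 5, 7:
  p  : -10  2  14  26  38
  Δ  : 12  12  12  12
  Δ^2: 0  0  0
  Δ^3: 0  0
  Δ^4: 0
The first differences are constant (12) and nonzero, while all higher differences vanish, so the minimal degree is 1.

1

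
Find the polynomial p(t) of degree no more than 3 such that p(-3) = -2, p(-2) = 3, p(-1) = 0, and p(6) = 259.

Write p(t) = at^3 + bt^2 + ct + d. Substituting each data point gives a linear system:
  -27a + 9b - 3c + d = -2
  -8a + 4b - 2c + d = 3
  -a + b - c + d = 0
  216a + 36b + 6c + d = 259
Solving the system yields a = 1, b = 2, c = -4, d = -5.
So p(t) = t³ + 2t² - 4t - 5.
Check: p(-2) = 3. ✓

p(t) = t^3 + 2t^2 - 4t - 5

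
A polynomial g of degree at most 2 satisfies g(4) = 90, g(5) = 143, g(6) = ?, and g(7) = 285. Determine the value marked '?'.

On equispaced nodes a degree-2 polynomial has vanishing third forward difference, so
  - g(4) + 3·g(5) - 3·g(6) + g(7) = 0.
Substituting the known values and solving for g(6):
  -3·g(6) = -624
  g(6) = 208.

208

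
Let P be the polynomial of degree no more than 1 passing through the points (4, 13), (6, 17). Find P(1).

7

Write P(n) = an + b. Substituting each data point gives a linear system:
  4a + b = 13
  6a + b = 17
Solving the system yields a = 2, b = 5.
So P(n) = 2n + 5.
Then P(1) = 7.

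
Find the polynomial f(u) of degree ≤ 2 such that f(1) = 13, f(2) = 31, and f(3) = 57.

Using the Lagrange interpolation formula with nodes 1, 2, 3:
  L_0(u) = (u - 2)(u - 3) / 2
  L_1(u) = (u - 1)(u - 3) / -1
  L_2(u) = (u - 1)(u - 2) / 2
Then f(u) = 13·L_0(u) + 31·L_1(u) + 57·L_2(u).
Expanding and collecting terms gives f(u) = 4u^2 + 6u + 3.
Check: f(1) = 13. ✓

f(u) = 4u^2 + 6u + 3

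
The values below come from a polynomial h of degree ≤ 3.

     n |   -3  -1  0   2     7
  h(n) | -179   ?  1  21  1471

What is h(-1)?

-9

The 4 known points determine the degree-3 polynomial uniquely.
Write h(n) = an^3 + bn^2 + cn + d. Substituting each data point gives a linear system:
  -27a + 9b - 3c + d = -179
  d = 1
  8a + 4b + 2c + d = 21
  343a + 49b + 7c + d = 1471
Solving the system yields a = 5, b = -5, c = 0, d = 1.
So h(n) = 5n³ - 5n² + 1.
Then h(-1) = -9.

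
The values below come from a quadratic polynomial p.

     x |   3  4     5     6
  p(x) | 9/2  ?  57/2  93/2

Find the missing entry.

29/2

The 3 known points determine the degree-2 polynomial uniquely.
Write p(x) = ax^2 + bx + c. Substituting each data point gives a linear system:
  9a + 3b + c = 9/2
  25a + 5b + c = 57/2
  36a + 6b + c = 93/2
Solving the system yields a = 2, b = -4, c = -3/2.
So p(x) = 2x² - 4x - 3/2.
Then p(4) = 29/2.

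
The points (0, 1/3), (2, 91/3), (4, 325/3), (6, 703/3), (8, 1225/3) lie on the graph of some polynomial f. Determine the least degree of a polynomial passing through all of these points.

Forward differences of the values at s = 0, 2, 4, 6, 8:
  f  : 1/3  91/3  325/3  703/3  1225/3
  Δ  : 30  78  126  174
  Δ^2: 48  48  48
  Δ^3: 0  0
  Δ^4: 0
The second differences are constant (48) and nonzero, while all higher differences vanish, so the minimal degree is 2.

2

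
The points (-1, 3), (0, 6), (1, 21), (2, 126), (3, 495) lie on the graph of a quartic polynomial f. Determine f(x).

Write f(x) = ax^4 + bx^3 + cx^2 + dx + e. Substituting each data point gives a linear system:
  a - b + c - d + e = 3
  e = 6
  a + b + c + d + e = 21
  16a + 8b + 4c + 2d + e = 126
  81a + 27b + 9c + 3d + e = 495
Solving the system yields a = 4, b = 5, c = 2, d = 4, e = 6.
So f(x) = 4x^4 + 5x^3 + 2x^2 + 4x + 6.
Check: f(3) = 495. ✓

f(x) = 4x^4 + 5x^3 + 2x^2 + 4x + 6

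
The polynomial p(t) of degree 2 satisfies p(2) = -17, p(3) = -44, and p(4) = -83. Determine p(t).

p(t) = -6t^2 + 3t + 1

Using the Lagrange interpolation formula with nodes 2, 3, 4:
  L_0(t) = (t - 3)(t - 4) / 2
  L_1(t) = (t - 2)(t - 4) / -1
  L_2(t) = (t - 2)(t - 3) / 2
Then p(t) = -17·L_0(t) - 44·L_1(t) - 83·L_2(t).
Expanding and collecting terms gives p(t) = -6t² + 3t + 1.
Check: p(4) = -83. ✓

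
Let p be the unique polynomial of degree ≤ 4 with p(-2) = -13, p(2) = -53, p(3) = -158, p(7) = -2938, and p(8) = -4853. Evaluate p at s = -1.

-2

Using the Lagrange interpolation formula with nodes -2, 2, 3, 7, 8:
  L_0(s) = (s - 2)(s - 3)(s - 7)(s - 8) / 1800
  L_1(s) = (s + 2)(s - 3)(s - 7)(s - 8) / -120
  L_2(s) = (s + 2)(s - 2)(s - 7)(s - 8) / 100
  L_3(s) = (s + 2)(s - 2)(s - 3)(s - 8) / -180
  L_4(s) = (s + 2)(s - 2)(s - 3)(s - 7) / 300
Then p(s) = -13·L_0(s) - 53·L_1(s) - 158·L_2(s) - 2938·L_3(s) - 4853·L_4(s).
Expanding and collecting terms gives p(s) = -s⁴ - s³ - 3s² - 6s - 5.
Evaluating at s = -1: p(-1) = -2.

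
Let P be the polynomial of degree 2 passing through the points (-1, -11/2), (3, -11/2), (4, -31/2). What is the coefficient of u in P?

4

Write P(u) = au^2 + bu + c. Substituting each data point gives a linear system:
  a - b + c = -11/2
  9a + 3b + c = -11/2
  16a + 4b + c = -31/2
Solving the system yields a = -2, b = 4, c = 1/2.
So P(u) = -2u^2 + 4u + 1/2.
The coefficient of u is 4.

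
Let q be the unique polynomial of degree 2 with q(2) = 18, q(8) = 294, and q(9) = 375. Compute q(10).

466

Write q(s) = as^2 + bs + c. Substituting each data point gives a linear system:
  4a + 2b + c = 18
  64a + 8b + c = 294
  81a + 9b + c = 375
Solving the system yields a = 5, b = -4, c = 6.
So q(s) = 5s^2 - 4s + 6.
Then q(10) = 466.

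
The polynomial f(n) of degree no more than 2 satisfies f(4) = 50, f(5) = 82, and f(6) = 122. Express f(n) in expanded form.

Write f(n) = an^2 + bn + c. Substituting each data point gives a linear system:
  16a + 4b + c = 50
  25a + 5b + c = 82
  36a + 6b + c = 122
Solving the system yields a = 4, b = -4, c = 2.
So f(n) = 4n^2 - 4n + 2.
Check: f(6) = 122. ✓

f(n) = 4n^2 - 4n + 2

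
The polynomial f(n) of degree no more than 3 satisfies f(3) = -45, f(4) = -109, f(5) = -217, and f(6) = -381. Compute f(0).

3

Write f(n) = an^3 + bn^2 + cn + d. Substituting each data point gives a linear system:
  27a + 9b + 3c + d = -45
  64a + 16b + 4c + d = -109
  125a + 25b + 5c + d = -217
  216a + 36b + 6c + d = -381
Solving the system yields a = -2, b = 2, c = -4, d = 3.
So f(n) = -2n³ + 2n² - 4n + 3.
Then f(0) = 3.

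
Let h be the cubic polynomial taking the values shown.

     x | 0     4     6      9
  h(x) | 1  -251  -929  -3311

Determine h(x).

Write h(x) = ax^3 + bx^2 + cx + d. Substituting each data point gives a linear system:
  d = 1
  64a + 16b + 4c + d = -251
  216a + 36b + 6c + d = -929
  729a + 81b + 9c + d = -3311
Solving the system yields a = -5, b = 4, c = 1, d = 1.
So h(x) = -5x^3 + 4x^2 + x + 1.
Check: h(4) = -251. ✓

h(x) = -5x^3 + 4x^2 + x + 1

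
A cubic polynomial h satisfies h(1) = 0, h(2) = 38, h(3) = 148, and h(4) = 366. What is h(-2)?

Using the Lagrange interpolation formula with nodes 1, 2, 3, 4:
  L_0(x) = (x - 2)(x - 3)(x - 4) / -6
  L_1(x) = (x - 1)(x - 3)(x - 4) / 2
  L_2(x) = (x - 1)(x - 2)(x - 4) / -2
  L_3(x) = (x - 1)(x - 2)(x - 3) / 6
Then h(x) = 0·L_0(x) + 38·L_1(x) + 148·L_2(x) + 366·L_3(x).
Expanding and collecting terms gives h(x) = 6x³ - 4x - 2.
Evaluating at x = -2: h(-2) = -42.

-42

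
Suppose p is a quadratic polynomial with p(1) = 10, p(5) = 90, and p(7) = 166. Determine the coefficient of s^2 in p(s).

Write p(s) = as^2 + bs + c. Substituting each data point gives a linear system:
  a + b + c = 10
  25a + 5b + c = 90
  49a + 7b + c = 166
Solving the system yields a = 3, b = 2, c = 5.
So p(s) = 3s^2 + 2s + 5.
The leading coefficient is 3.

3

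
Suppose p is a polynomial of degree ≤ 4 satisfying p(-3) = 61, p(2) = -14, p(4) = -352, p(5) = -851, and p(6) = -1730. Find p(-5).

-91

Using the Lagrange interpolation formula with nodes -3, 2, 4, 5, 6:
  L_0(x) = (x - 2)(x - 4)(x - 5)(x - 6) / 2520
  L_1(x) = (x + 3)(x - 4)(x - 5)(x - 6) / -120
  L_2(x) = (x + 3)(x - 2)(x - 5)(x - 6) / 28
  L_3(x) = (x + 3)(x - 2)(x - 4)(x - 6) / -24
  L_4(x) = (x + 3)(x - 2)(x - 4)(x - 5) / 72
Then p(x) = 61·L_0(x) - 14·L_1(x) - 352·L_2(x) - 851·L_3(x) - 1730·L_4(x).
Expanding and collecting terms gives p(x) = -x^4 - 3x^3 + 6x^2 - x + 4.
Evaluating at x = -5: p(-5) = -91.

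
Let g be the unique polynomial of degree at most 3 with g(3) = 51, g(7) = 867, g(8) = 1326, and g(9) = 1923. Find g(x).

Using the Lagrange interpolation formula with nodes 3, 7, 8, 9:
  L_0(x) = (x - 7)(x - 8)(x - 9) / -120
  L_1(x) = (x - 3)(x - 8)(x - 9) / 8
  L_2(x) = (x - 3)(x - 7)(x - 9) / -5
  L_3(x) = (x - 3)(x - 7)(x - 8) / 12
Then g(x) = 51·L_0(x) + 867·L_1(x) + 1326·L_2(x) + 1923·L_3(x).
Expanding and collecting terms gives g(x) = 3x³ - 3x² - 3x + 6.
Check: g(8) = 1326. ✓

g(x) = 3x^3 - 3x^2 - 3x + 6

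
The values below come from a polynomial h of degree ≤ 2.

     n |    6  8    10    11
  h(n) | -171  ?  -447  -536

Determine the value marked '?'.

-293

The 3 known points determine the degree-2 polynomial uniquely.
Write h(n) = an^2 + bn + c. Substituting each data point gives a linear system:
  36a + 6b + c = -171
  100a + 10b + c = -447
  121a + 11b + c = -536
Solving the system yields a = -4, b = -5, c = 3.
So h(n) = -4n^2 - 5n + 3.
Then h(8) = -293.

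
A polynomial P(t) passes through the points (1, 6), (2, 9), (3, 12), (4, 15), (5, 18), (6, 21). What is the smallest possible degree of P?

Forward differences of the values at t = 1, 2, 3, 4, 5, 6:
  P  : 6  9  12  15  18  21
  Δ  : 3  3  3  3  3
  Δ^2: 0  0  0  0
  Δ^3: 0  0  0
  Δ^4: 0  0
  Δ^5: 0
The first differences are constant (3) and nonzero, while all higher differences vanish, so the minimal degree is 1.

1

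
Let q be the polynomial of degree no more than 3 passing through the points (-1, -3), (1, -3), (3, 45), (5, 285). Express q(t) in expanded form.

q(t) = 3t^3 - 3t^2 - 3t

Write q(t) = at^3 + bt^2 + ct + d. Substituting each data point gives a linear system:
  -a + b - c + d = -3
  a + b + c + d = -3
  27a + 9b + 3c + d = 45
  125a + 25b + 5c + d = 285
Solving the system yields a = 3, b = -3, c = -3, d = 0.
So q(t) = 3t^3 - 3t^2 - 3t.
Check: q(1) = -3. ✓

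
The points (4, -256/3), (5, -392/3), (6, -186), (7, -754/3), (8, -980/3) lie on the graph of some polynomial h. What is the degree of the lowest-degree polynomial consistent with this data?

2

Forward differences of the values at t = 4, 5, 6, 7, 8:
  h  : -256/3  -392/3  -186  -754/3  -980/3
  Δ  : -136/3  -166/3  -196/3  -226/3
  Δ^2: -10  -10  -10
  Δ^3: 0  0
  Δ^4: 0
The second differences are constant (-10) and nonzero, while all higher differences vanish, so the minimal degree is 2.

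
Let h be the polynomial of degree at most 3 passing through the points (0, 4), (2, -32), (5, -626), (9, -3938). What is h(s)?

h(s) = -6s^3 + 6s^2 - 6s + 4

Using the Lagrange interpolation formula with nodes 0, 2, 5, 9:
  L_0(s) = (s - 2)(s - 5)(s - 9) / -90
  L_1(s) = s(s - 5)(s - 9) / 42
  L_2(s) = s(s - 2)(s - 9) / -60
  L_3(s) = s(s - 2)(s - 5) / 252
Then h(s) = 4·L_0(s) - 32·L_1(s) - 626·L_2(s) - 3938·L_3(s).
Expanding and collecting terms gives h(s) = -6s³ + 6s² - 6s + 4.
Check: h(5) = -626. ✓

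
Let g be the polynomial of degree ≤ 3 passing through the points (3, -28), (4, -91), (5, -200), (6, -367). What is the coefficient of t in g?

Write g(t) = at^3 + bt^2 + ct + d. Substituting each data point gives a linear system:
  27a + 9b + 3c + d = -28
  64a + 16b + 4c + d = -91
  125a + 25b + 5c + d = -200
  216a + 36b + 6c + d = -367
Solving the system yields a = -2, b = 1, c = 4, d = 5.
So g(t) = -2t³ + t² + 4t + 5.
The coefficient of t is 4.

4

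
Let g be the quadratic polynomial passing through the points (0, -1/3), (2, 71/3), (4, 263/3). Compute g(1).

Forward differences of the values at n = 0, 2, 4:
  g  : -1/3  71/3  263/3
  Δ  : 24  64
  Δ^2: 40
The second differences are constant, confirming degree 2.
Interpolating (Newton forward form) and evaluating at n = 1 gives g(1) = 20/3.

20/3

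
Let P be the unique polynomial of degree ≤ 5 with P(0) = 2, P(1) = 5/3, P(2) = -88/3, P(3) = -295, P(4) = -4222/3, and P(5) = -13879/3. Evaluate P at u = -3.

Write P(u) = au^5 + bu^4 + cu^3 + du^2 + eu + k. Substituting each data point gives a linear system:
  k = 2
  a + b + c + d + e + k = 5/3
  32a + 16b + 8c + 4d + 2e + k = -88/3
  243a + 81b + 27c + 9d + 3e + k = -295
  1024a + 256b + 64c + 16d + 4e + k = -4222/3
  3125a + 625b + 125c + 25d + 5e + k = -13879/3
Solving the system yields a = -2, b = 3, c = -2, d = -1/3, e = 1, k = 2.
So P(u) = -2u⁵ + 3u⁴ - 2u³ - (1/3)u² + u + 2.
Then P(-3) = 779.

779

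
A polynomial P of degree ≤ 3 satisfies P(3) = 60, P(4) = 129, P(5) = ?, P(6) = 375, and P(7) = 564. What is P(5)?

232

The 4 known points determine the degree-3 polynomial uniquely.
Write P(n) = an^3 + bn^2 + cn + d. Substituting each data point gives a linear system:
  27a + 9b + 3c + d = 60
  64a + 16b + 4c + d = 129
  216a + 36b + 6c + d = 375
  343a + 49b + 7c + d = 564
Solving the system yields a = 1, b = 5, c = -3, d = -3.
So P(n) = n^3 + 5n^2 - 3n - 3.
Then P(5) = 232.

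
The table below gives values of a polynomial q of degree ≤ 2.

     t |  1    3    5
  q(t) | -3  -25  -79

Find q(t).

q(t) = -4t^2 + 5t - 4

Using the Lagrange interpolation formula with nodes 1, 3, 5:
  L_0(t) = (t - 3)(t - 5) / 8
  L_1(t) = (t - 1)(t - 5) / -4
  L_2(t) = (t - 1)(t - 3) / 8
Then q(t) = -3·L_0(t) - 25·L_1(t) - 79·L_2(t).
Expanding and collecting terms gives q(t) = -4t² + 5t - 4.
Check: q(5) = -79. ✓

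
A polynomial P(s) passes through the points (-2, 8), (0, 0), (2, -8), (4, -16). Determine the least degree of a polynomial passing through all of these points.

1

Forward differences of the values at s = -2, 0, 2, 4:
  P  : 8  0  -8  -16
  Δ  : -8  -8  -8
  Δ^2: 0  0
  Δ^3: 0
The first differences are constant (-8) and nonzero, while all higher differences vanish, so the minimal degree is 1.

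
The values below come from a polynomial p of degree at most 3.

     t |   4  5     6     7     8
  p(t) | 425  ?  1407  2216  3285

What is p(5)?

The 4 known points determine the degree-3 polynomial uniquely.
Write p(t) = at^3 + bt^2 + ct + d. Substituting each data point gives a linear system:
  64a + 16b + 4c + d = 425
  216a + 36b + 6c + d = 1407
  343a + 49b + 7c + d = 2216
  512a + 64b + 8c + d = 3285
Solving the system yields a = 6, b = 4, c = -5, d = -3.
So p(t) = 6t^3 + 4t^2 - 5t - 3.
Then p(5) = 822.

822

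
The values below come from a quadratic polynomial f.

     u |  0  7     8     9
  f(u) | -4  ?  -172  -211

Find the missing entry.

-137

The 3 known points determine the degree-2 polynomial uniquely.
Write f(u) = au^2 + bu + c. Substituting each data point gives a linear system:
  c = -4
  64a + 8b + c = -172
  81a + 9b + c = -211
Solving the system yields a = -2, b = -5, c = -4.
So f(u) = -2u² - 5u - 4.
Then f(7) = -137.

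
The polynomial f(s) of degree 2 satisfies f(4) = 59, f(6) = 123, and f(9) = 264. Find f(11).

Write f(s) = as^2 + bs + c. Substituting each data point gives a linear system:
  16a + 4b + c = 59
  36a + 6b + c = 123
  81a + 9b + c = 264
Solving the system yields a = 3, b = 2, c = 3.
So f(s) = 3s² + 2s + 3.
Then f(11) = 388.

388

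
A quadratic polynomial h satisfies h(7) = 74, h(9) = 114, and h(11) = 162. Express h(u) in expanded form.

Write h(u) = au^2 + bu + c. Substituting each data point gives a linear system:
  49a + 7b + c = 74
  81a + 9b + c = 114
  121a + 11b + c = 162
Solving the system yields a = 1, b = 4, c = -3.
So h(u) = u^2 + 4u - 3.
Check: h(11) = 162. ✓

h(u) = u^2 + 4u - 3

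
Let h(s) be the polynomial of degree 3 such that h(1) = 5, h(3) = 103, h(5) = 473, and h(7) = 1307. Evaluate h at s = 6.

820

Using the Lagrange interpolation formula with nodes 1, 3, 5, 7:
  L_0(s) = (s - 3)(s - 5)(s - 7) / -48
  L_1(s) = (s - 1)(s - 5)(s - 7) / 16
  L_2(s) = (s - 1)(s - 3)(s - 7) / -16
  L_3(s) = (s - 1)(s - 3)(s - 5) / 48
Then h(s) = 5·L_0(s) + 103·L_1(s) + 473·L_2(s) + 1307·L_3(s).
Expanding and collecting terms gives h(s) = 4s^3 - 2s^2 + 5s - 2.
Evaluating at s = 6: h(6) = 820.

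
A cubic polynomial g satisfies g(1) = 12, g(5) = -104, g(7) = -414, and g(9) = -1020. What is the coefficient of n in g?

3

Write g(n) = an^3 + bn^2 + cn + d. Substituting each data point gives a linear system:
  a + b + c + d = 12
  125a + 25b + 5c + d = -104
  343a + 49b + 7c + d = -414
  729a + 81b + 9c + d = -1020
Solving the system yields a = -2, b = 5, c = 3, d = 6.
So g(n) = -2n^3 + 5n^2 + 3n + 6.
The coefficient of n is 3.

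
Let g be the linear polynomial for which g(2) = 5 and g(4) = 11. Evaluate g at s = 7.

Write g(s) = as + b. Substituting each data point gives a linear system:
  2a + b = 5
  4a + b = 11
Solving the system yields a = 3, b = -1.
So g(s) = 3s - 1.
Then g(7) = 20.

20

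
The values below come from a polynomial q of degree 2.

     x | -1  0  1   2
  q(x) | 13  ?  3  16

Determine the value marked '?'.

On equispaced nodes a degree-2 polynomial has vanishing third forward difference, so
  - q(-1) + 3·q(0) - 3·q(1) + q(2) = 0.
Substituting the known values and solving for q(0):
  3·q(0) = 6
  q(0) = 2.

2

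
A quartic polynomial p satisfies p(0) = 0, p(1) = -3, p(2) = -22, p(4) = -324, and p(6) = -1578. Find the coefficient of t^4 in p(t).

-1

Write p(t) = at^4 + bt^3 + ct^2 + dt + e. Substituting each data point gives a linear system:
  e = 0
  a + b + c + d + e = -3
  16a + 8b + 4c + 2d + e = -22
  256a + 64b + 16c + 4d + e = -324
  1296a + 216b + 36c + 6d + e = -1578
Solving the system yields a = -1, b = -2, c = 5, d = -5, e = 0.
So p(t) = -t^4 - 2t^3 + 5t^2 - 5t.
The leading coefficient is -1.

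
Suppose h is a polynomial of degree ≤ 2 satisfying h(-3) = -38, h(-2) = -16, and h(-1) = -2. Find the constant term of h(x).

Write h(x) = ax^2 + bx + c. Substituting each data point gives a linear system:
  9a - 3b + c = -38
  4a - 2b + c = -16
  a - b + c = -2
Solving the system yields a = -4, b = 2, c = 4.
So h(x) = -4x² + 2x + 4.
The constant term is 4.

4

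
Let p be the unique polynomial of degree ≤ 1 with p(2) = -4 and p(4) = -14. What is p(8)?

Using the Lagrange interpolation formula with nodes 2, 4:
  L_0(x) = (x - 4) / -2
  L_1(x) = (x - 2) / 2
Then p(x) = -4·L_0(x) - 14·L_1(x).
Expanding and collecting terms gives p(x) = -5x + 6.
Evaluating at x = 8: p(8) = -34.

-34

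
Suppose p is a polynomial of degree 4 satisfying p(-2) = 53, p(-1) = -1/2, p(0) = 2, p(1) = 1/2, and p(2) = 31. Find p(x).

p(x) = 4x^4 - 2x^3 - 6x^2 + (5/2)x + 2

Using the Lagrange interpolation formula with nodes -2, -1, 0, 1, 2:
  L_0(x) = (x + 1)x(x - 1)(x - 2) / 24
  L_1(x) = (x + 2)x(x - 1)(x - 2) / -6
  L_2(x) = (x + 2)(x + 1)(x - 1)(x - 2) / 4
  L_3(x) = (x + 2)(x + 1)x(x - 2) / -6
  L_4(x) = (x + 2)(x + 1)x(x - 1) / 24
Then p(x) = 53·L_0(x) - 1/2·L_1(x) + 2·L_2(x) + 1/2·L_3(x) + 31·L_4(x).
Expanding and collecting terms gives p(x) = 4x^4 - 2x^3 - 6x^2 + (5/2)x + 2.
Check: p(2) = 31. ✓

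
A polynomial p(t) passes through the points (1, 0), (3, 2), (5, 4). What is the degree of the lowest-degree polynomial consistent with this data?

1

Forward differences of the values at t = 1, 3, 5:
  p  : 0  2  4
  Δ  : 2  2
  Δ^2: 0
The first differences are constant (2) and nonzero, while all higher differences vanish, so the minimal degree is 1.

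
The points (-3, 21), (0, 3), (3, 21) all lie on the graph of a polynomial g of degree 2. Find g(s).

Using the Lagrange interpolation formula with nodes -3, 0, 3:
  L_0(s) = s(s - 3) / 18
  L_1(s) = (s + 3)(s - 3) / -9
  L_2(s) = (s + 3)s / 18
Then g(s) = 21·L_0(s) + 3·L_1(s) + 21·L_2(s).
Expanding and collecting terms gives g(s) = 2s^2 + 3.
Check: g(3) = 21. ✓

g(s) = 2s^2 + 3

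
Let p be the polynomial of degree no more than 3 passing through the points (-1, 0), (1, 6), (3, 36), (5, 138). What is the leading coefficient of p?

Write p(u) = au^3 + bu^2 + cu + d. Substituting each data point gives a linear system:
  -a + b - c + d = 0
  a + b + c + d = 6
  27a + 9b + 3c + d = 36
  125a + 25b + 5c + d = 138
Solving the system yields a = 1, b = 0, c = 2, d = 3.
So p(u) = u³ + 2u + 3.
The leading coefficient is 1.

1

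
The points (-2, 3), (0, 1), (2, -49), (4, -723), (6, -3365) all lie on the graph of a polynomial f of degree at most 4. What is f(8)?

-10087

Write f(s) = as^4 + bs^3 + cs^2 + ds + e. Substituting each data point gives a linear system:
  16a - 8b + 4c - 2d + e = 3
  e = 1
  16a + 8b + 4c + 2d + e = -49
  256a + 64b + 16c + 4d + e = -723
  1296a + 216b + 36c + 6d + e = -3365
Solving the system yields a = -2, b = -4, c = 2, d = 3, e = 1.
So f(s) = -2s⁴ - 4s³ + 2s² + 3s + 1.
Then f(8) = -10087.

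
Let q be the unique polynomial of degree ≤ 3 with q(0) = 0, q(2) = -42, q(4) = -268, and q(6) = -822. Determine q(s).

Using the Lagrange interpolation formula with nodes 0, 2, 4, 6:
  L_0(s) = (s - 2)(s - 4)(s - 6) / -48
  L_1(s) = s(s - 4)(s - 6) / 16
  L_2(s) = s(s - 2)(s - 6) / -16
  L_3(s) = s(s - 2)(s - 4) / 48
Then q(s) = 0·L_0(s) - 42·L_1(s) - 268·L_2(s) - 822·L_3(s).
Expanding and collecting terms gives q(s) = -3s^3 - 5s^2 + s.
Check: q(6) = -822. ✓

q(s) = -3s^3 - 5s^2 + s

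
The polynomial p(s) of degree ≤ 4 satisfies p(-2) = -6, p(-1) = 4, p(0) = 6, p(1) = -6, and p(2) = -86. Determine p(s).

p(s) = -2s^4 - 5s^3 - 5s^2 + 6

Write p(s) = as^4 + bs^3 + cs^2 + ds + e. Substituting each data point gives a linear system:
  16a - 8b + 4c - 2d + e = -6
  a - b + c - d + e = 4
  e = 6
  a + b + c + d + e = -6
  16a + 8b + 4c + 2d + e = -86
Solving the system yields a = -2, b = -5, c = -5, d = 0, e = 6.
So p(s) = -2s^4 - 5s^3 - 5s^2 + 6.
Check: p(0) = 6. ✓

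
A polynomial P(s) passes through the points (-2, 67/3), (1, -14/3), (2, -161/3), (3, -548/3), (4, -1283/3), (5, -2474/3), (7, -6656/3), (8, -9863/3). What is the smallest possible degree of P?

3

Divided differences on the nodes -2, 1, 2, 3, 4, 5, 7, 8:
  order 0: 67/3  -14/3  -161/3  -548/3  -1283/3  -2474/3  -6656/3  -9863/3
  order 1: -9  -49  -129  -245  -397  -697  -1069
  order 2: -10  -40  -58  -76  -100  -124
  order 3: -6  -6  -6  -6  -6
  order 4: 0  0  0  0
  order 5: 0  0  0
  order 6: 0  0
  order 7: 0
The order-3 divided differences are all -6 (nonzero) and every higher order vanishes, so the data lies on a polynomial of degree exactly 3.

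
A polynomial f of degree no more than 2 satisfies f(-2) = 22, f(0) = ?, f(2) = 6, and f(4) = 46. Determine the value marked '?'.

-2

The 3 known points determine the degree-2 polynomial uniquely.
Write f(n) = an^2 + bn + c. Substituting each data point gives a linear system:
  4a - 2b + c = 22
  4a + 2b + c = 6
  16a + 4b + c = 46
Solving the system yields a = 4, b = -4, c = -2.
So f(n) = 4n^2 - 4n - 2.
Then f(0) = -2.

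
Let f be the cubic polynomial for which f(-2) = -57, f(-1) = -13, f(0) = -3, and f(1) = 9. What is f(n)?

f(n) = 6n^3 + n^2 + 5n - 3

Using the Lagrange interpolation formula with nodes -2, -1, 0, 1:
  L_0(n) = (n + 1)n(n - 1) / -6
  L_1(n) = (n + 2)n(n - 1) / 2
  L_2(n) = (n + 2)(n + 1)(n - 1) / -2
  L_3(n) = (n + 2)(n + 1)n / 6
Then f(n) = -57·L_0(n) - 13·L_1(n) - 3·L_2(n) + 9·L_3(n).
Expanding and collecting terms gives f(n) = 6n^3 + n^2 + 5n - 3.
Check: f(1) = 9. ✓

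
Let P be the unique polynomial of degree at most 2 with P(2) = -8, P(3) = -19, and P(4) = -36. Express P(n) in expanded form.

Using the Lagrange interpolation formula with nodes 2, 3, 4:
  L_0(n) = (n - 3)(n - 4) / 2
  L_1(n) = (n - 2)(n - 4) / -1
  L_2(n) = (n - 2)(n - 3) / 2
Then P(n) = -8·L_0(n) - 19·L_1(n) - 36·L_2(n).
Expanding and collecting terms gives P(n) = -3n^2 + 4n - 4.
Check: P(2) = -8. ✓

P(n) = -3n^2 + 4n - 4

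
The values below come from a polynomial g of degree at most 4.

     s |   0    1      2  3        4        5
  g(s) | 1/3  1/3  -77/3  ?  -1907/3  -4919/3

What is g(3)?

On equispaced nodes a degree-4 polynomial has vanishing fifth forward difference, so
  - g(0) + 5·g(1) - 10·g(2) + 10·g(3) - 5·g(4) + g(5) = 0.
Substituting the known values and solving for g(3):
  10·g(3) = -5390/3
  g(3) = -539/3.

-539/3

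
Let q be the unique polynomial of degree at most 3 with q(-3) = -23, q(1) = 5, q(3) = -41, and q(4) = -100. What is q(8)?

Write q(x) = ax^3 + bx^2 + cx + d. Substituting each data point gives a linear system:
  -27a + 9b - 3c + d = -23
  a + b + c + d = 5
  27a + 9b + 3c + d = -41
  64a + 16b + 4c + d = -100
Solving the system yields a = -1, b = -4, c = 6, d = 4.
So q(x) = -x^3 - 4x^2 + 6x + 4.
Then q(8) = -716.

-716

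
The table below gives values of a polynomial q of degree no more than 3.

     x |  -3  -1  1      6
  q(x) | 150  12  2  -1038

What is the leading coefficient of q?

Write q(x) = ax^3 + bx^2 + cx + d. Substituting each data point gives a linear system:
  -27a + 9b - 3c + d = 150
  -a + b - c + d = 12
  a + b + c + d = 2
  216a + 36b + 6c + d = -1038
Solving the system yields a = -5, b = 1, c = 0, d = 6.
So q(x) = -5x^3 + x^2 + 6.
The leading coefficient is -5.

-5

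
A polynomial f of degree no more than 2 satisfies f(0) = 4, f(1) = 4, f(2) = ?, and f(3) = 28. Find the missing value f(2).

The 3 known points determine the degree-2 polynomial uniquely.
Write f(u) = au^2 + bu + c. Substituting each data point gives a linear system:
  c = 4
  a + b + c = 4
  9a + 3b + c = 28
Solving the system yields a = 4, b = -4, c = 4.
So f(u) = 4u^2 - 4u + 4.
Then f(2) = 12.

12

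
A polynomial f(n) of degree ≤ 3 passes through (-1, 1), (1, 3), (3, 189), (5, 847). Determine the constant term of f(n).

Write f(n) = an^3 + bn^2 + cn + d. Substituting each data point gives a linear system:
  -a + b - c + d = 1
  a + b + c + d = 3
  27a + 9b + 3c + d = 189
  125a + 25b + 5c + d = 847
Solving the system yields a = 6, b = 5, c = -5, d = -3.
So f(n) = 6n³ + 5n² - 5n - 3.
The constant term is -3.

-3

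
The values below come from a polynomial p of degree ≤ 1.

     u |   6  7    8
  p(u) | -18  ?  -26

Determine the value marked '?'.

The 2 known points determine the degree-1 polynomial uniquely.
Write p(u) = au + b. Substituting each data point gives a linear system:
  6a + b = -18
  8a + b = -26
Solving the system yields a = -4, b = 6.
So p(u) = -4u + 6.
Then p(7) = -22.

-22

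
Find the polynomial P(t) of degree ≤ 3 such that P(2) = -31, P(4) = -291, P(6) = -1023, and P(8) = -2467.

P(t) = -5t^3 + t^2 + 4t - 3

Using the Lagrange interpolation formula with nodes 2, 4, 6, 8:
  L_0(t) = (t - 4)(t - 6)(t - 8) / -48
  L_1(t) = (t - 2)(t - 6)(t - 8) / 16
  L_2(t) = (t - 2)(t - 4)(t - 8) / -16
  L_3(t) = (t - 2)(t - 4)(t - 6) / 48
Then P(t) = -31·L_0(t) - 291·L_1(t) - 1023·L_2(t) - 2467·L_3(t).
Expanding and collecting terms gives P(t) = -5t^3 + t^2 + 4t - 3.
Check: P(4) = -291. ✓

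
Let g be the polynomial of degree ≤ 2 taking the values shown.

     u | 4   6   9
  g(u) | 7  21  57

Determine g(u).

g(u) = u^2 - 3u + 3

Write g(u) = au^2 + bu + c. Substituting each data point gives a linear system:
  16a + 4b + c = 7
  36a + 6b + c = 21
  81a + 9b + c = 57
Solving the system yields a = 1, b = -3, c = 3.
So g(u) = u² - 3u + 3.
Check: g(9) = 57. ✓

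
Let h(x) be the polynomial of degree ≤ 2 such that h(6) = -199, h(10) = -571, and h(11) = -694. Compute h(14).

-1135

Write h(x) = ax^2 + bx + c. Substituting each data point gives a linear system:
  36a + 6b + c = -199
  100a + 10b + c = -571
  121a + 11b + c = -694
Solving the system yields a = -6, b = 3, c = -1.
So h(x) = -6x^2 + 3x - 1.
Then h(14) = -1135.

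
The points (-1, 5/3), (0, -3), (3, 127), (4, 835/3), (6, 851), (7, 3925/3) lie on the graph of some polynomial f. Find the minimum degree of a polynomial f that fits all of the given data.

3

Divided differences on the nodes -1, 0, 3, 4, 6, 7:
  order 0: 5/3  -3  127  835/3  851  3925/3
  order 1: -14/3  130/3  454/3  859/3  1372/3
  order 2: 12  27  45  57
  order 3: 3  3  3
  order 4: 0  0
  order 5: 0
The order-3 divided differences are all 3 (nonzero) and every higher order vanishes, so the data lies on a polynomial of degree exactly 3.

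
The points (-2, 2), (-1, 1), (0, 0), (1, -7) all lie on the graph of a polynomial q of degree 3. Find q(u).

q(u) = -u^3 - 3u^2 - 3u

Write q(u) = au^3 + bu^2 + cu + d. Substituting each data point gives a linear system:
  -8a + 4b - 2c + d = 2
  -a + b - c + d = 1
  d = 0
  a + b + c + d = -7
Solving the system yields a = -1, b = -3, c = -3, d = 0.
So q(u) = -u^3 - 3u^2 - 3u.
Check: q(0) = 0. ✓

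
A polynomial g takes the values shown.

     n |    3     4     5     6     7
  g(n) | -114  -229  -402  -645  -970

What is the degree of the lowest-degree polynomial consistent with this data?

Forward differences of the values at n = 3, 4, 5, 6, 7:
  g  : -114  -229  -402  -645  -970
  Δ  : -115  -173  -243  -325
  Δ^2: -58  -70  -82
  Δ^3: -12  -12
  Δ^4: 0
The third differences are constant (-12) and nonzero, while all higher differences vanish, so the minimal degree is 3.

3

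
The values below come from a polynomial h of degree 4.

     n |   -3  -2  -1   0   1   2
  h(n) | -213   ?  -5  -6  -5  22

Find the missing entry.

On equispaced nodes a degree-4 polynomial has vanishing fifth forward difference, so
  - h(-3) + 5·h(-2) - 10·h(-1) + 10·h(0) - 5·h(1) + h(2) = 0.
Substituting the known values and solving for h(-2):
  5·h(-2) = -250
  h(-2) = -50.

-50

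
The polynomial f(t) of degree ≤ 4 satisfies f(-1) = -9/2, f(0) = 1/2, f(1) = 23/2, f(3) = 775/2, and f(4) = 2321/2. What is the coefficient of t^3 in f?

2

Write f(t) = at^4 + bt^3 + ct^2 + dt + e. Substituting each data point gives a linear system:
  a - b + c - d + e = -9/2
  e = 1/2
  a + b + c + d + e = 23/2
  81a + 27b + 9c + 3d + e = 775/2
  256a + 64b + 16c + 4d + e = 2321/2
Solving the system yields a = 4, b = 2, c = -1, d = 6, e = 1/2.
So f(t) = 4t^4 + 2t^3 - t^2 + 6t + 1/2.
The coefficient of t^3 is 2.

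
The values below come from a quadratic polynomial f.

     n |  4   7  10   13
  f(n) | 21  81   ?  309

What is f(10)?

177

On equispaced nodes a degree-2 polynomial has vanishing third forward difference, so
  - f(4) + 3·f(7) - 3·f(10) + f(13) = 0.
Substituting the known values and solving for f(10):
  -3·f(10) = -531
  f(10) = 177.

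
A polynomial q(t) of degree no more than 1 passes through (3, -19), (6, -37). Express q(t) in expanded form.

q(t) = -6t - 1

Using the Lagrange interpolation formula with nodes 3, 6:
  L_0(t) = (t - 6) / -3
  L_1(t) = (t - 3) / 3
Then q(t) = -19·L_0(t) - 37·L_1(t).
Expanding and collecting terms gives q(t) = -6t - 1.
Check: q(3) = -19. ✓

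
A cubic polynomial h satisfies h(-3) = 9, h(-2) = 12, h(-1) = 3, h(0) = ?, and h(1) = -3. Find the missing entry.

-6

The 4 known points determine the degree-3 polynomial uniquely.
Write h(n) = an^3 + bn^2 + cn + d. Substituting each data point gives a linear system:
  -27a + 9b - 3c + d = 9
  -8a + 4b - 2c + d = 12
  -a + b - c + d = 3
  a + b + c + d = -3
Solving the system yields a = 2, b = 6, c = -5, d = -6.
So h(n) = 2n³ + 6n² - 5n - 6.
Then h(0) = -6.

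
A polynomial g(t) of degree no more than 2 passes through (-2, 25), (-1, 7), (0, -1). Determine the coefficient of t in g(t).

Write g(t) = at^2 + bt + c. Substituting each data point gives a linear system:
  4a - 2b + c = 25
  a - b + c = 7
  c = -1
Solving the system yields a = 5, b = -3, c = -1.
So g(t) = 5t² - 3t - 1.
The coefficient of t is -3.

-3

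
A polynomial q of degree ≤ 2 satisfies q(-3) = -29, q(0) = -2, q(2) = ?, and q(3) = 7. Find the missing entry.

The 3 known points determine the degree-2 polynomial uniquely.
Write q(n) = an^2 + bn + c. Substituting each data point gives a linear system:
  9a - 3b + c = -29
  c = -2
  9a + 3b + c = 7
Solving the system yields a = -1, b = 6, c = -2.
So q(n) = -n² + 6n - 2.
Then q(2) = 6.

6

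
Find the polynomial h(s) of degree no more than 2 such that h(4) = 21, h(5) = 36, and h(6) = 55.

Using the Lagrange interpolation formula with nodes 4, 5, 6:
  L_0(s) = (s - 5)(s - 6) / 2
  L_1(s) = (s - 4)(s - 6) / -1
  L_2(s) = (s - 4)(s - 5) / 2
Then h(s) = 21·L_0(s) + 36·L_1(s) + 55·L_2(s).
Expanding and collecting terms gives h(s) = 2s^2 - 3s + 1.
Check: h(6) = 55. ✓

h(s) = 2s^2 - 3s + 1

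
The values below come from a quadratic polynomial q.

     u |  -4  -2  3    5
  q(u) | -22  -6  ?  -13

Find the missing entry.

The 3 known points determine the degree-2 polynomial uniquely.
Write q(u) = au^2 + bu + c. Substituting each data point gives a linear system:
  16a - 4b + c = -22
  4a - 2b + c = -6
  25a + 5b + c = -13
Solving the system yields a = -1, b = 2, c = 2.
So q(u) = -u² + 2u + 2.
Then q(3) = -1.

-1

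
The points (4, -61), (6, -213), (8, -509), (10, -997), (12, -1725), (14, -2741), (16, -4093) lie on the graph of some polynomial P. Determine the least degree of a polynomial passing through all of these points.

Forward differences of the values at t = 4, 6, 8, 10, 12, 14, 16:
  P  : -61  -213  -509  -997  -1725  -2741  -4093
  Δ  : -152  -296  -488  -728  -1016  -1352
  Δ^2: -144  -192  -240  -288  -336
  Δ^3: -48  -48  -48  -48
  Δ^4: 0  0  0
  Δ^5: 0  0
  Δ^6: 0
The third differences are constant (-48) and nonzero, while all higher differences vanish, so the minimal degree is 3.

3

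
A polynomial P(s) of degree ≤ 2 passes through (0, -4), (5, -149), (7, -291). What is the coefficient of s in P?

Write P(s) = as^2 + bs + c. Substituting each data point gives a linear system:
  c = -4
  25a + 5b + c = -149
  49a + 7b + c = -291
Solving the system yields a = -6, b = 1, c = -4.
So P(s) = -6s^2 + s - 4.
The coefficient of s is 1.

1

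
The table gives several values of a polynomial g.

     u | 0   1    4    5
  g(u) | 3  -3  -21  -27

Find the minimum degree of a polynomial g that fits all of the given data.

1

Divided differences on the nodes 0, 1, 4, 5:
  order 0: 3  -3  -21  -27
  order 1: -6  -6  -6
  order 2: 0  0
  order 3: 0
The order-1 divided differences are all -6 (nonzero) and every higher order vanishes, so the data lies on a polynomial of degree exactly 1.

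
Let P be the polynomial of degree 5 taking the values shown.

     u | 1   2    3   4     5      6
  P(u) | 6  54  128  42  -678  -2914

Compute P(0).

2

Forward differences of the values at u = 1, 2, 3, 4, 5, 6:
  P  : 6  54  128  42  -678  -2914
  Δ  : 48  74  -86  -720  -2236
  Δ^2: 26  -160  -634  -1516
  Δ^3: -186  -474  -882
  Δ^4: -288  -408
  Δ^5: -120
The fifth differences are constant, confirming degree 5.
Interpolating (Newton forward form) and evaluating at u = 0 gives P(0) = 2.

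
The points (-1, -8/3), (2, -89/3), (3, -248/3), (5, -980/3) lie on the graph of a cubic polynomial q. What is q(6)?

Write q(x) = ax^3 + bx^2 + cx + d. Substituting each data point gives a linear system:
  -a + b - c + d = -8/3
  8a + 4b + 2c + d = -89/3
  27a + 9b + 3c + d = -248/3
  125a + 25b + 5c + d = -980/3
Solving the system yields a = -2, b = -3, c = 0, d = -5/3.
So q(x) = -2x³ - 3x² - 5/3.
Then q(6) = -1625/3.

-1625/3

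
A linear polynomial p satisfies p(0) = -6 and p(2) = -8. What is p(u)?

Write p(u) = au + b. Substituting each data point gives a linear system:
  b = -6
  2a + b = -8
Solving the system yields a = -1, b = -6.
So p(u) = -u - 6.
Check: p(2) = -8. ✓

p(u) = -u - 6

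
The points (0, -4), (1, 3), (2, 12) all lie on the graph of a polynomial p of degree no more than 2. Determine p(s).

Write p(s) = as^2 + bs + c. Substituting each data point gives a linear system:
  c = -4
  a + b + c = 3
  4a + 2b + c = 12
Solving the system yields a = 1, b = 6, c = -4.
So p(s) = s^2 + 6s - 4.
Check: p(2) = 12. ✓

p(s) = s^2 + 6s - 4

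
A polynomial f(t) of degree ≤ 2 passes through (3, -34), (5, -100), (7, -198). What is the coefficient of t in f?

Write f(t) = at^2 + bt + c. Substituting each data point gives a linear system:
  9a + 3b + c = -34
  25a + 5b + c = -100
  49a + 7b + c = -198
Solving the system yields a = -4, b = -1, c = 5.
So f(t) = -4t^2 - t + 5.
The coefficient of t is -1.

-1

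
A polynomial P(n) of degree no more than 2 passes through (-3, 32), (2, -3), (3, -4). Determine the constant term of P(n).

5

Write P(n) = an^2 + bn + c. Substituting each data point gives a linear system:
  9a - 3b + c = 32
  4a + 2b + c = -3
  9a + 3b + c = -4
Solving the system yields a = 1, b = -6, c = 5.
So P(n) = n^2 - 6n + 5.
The constant term is 5.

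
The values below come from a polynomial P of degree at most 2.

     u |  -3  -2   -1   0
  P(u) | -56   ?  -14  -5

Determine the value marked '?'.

-31

On equispaced nodes a degree-2 polynomial has vanishing third forward difference, so
  - P(-3) + 3·P(-2) - 3·P(-1) + P(0) = 0.
Substituting the known values and solving for P(-2):
  3·P(-2) = -93
  P(-2) = -31.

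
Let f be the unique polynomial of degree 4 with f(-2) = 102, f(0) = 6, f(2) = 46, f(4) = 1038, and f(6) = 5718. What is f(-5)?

Using the Lagrange interpolation formula with nodes -2, 0, 2, 4, 6:
  L_0(n) = n(n - 2)(n - 4)(n - 6) / 384
  L_1(n) = (n + 2)(n - 2)(n - 4)(n - 6) / -96
  L_2(n) = (n + 2)n(n - 4)(n - 6) / 64
  L_3(n) = (n + 2)n(n - 2)(n - 6) / -96
  L_4(n) = (n + 2)n(n - 2)(n - 4) / 384
Then f(n) = 102·L_0(n) + 6·L_1(n) + 46·L_2(n) + 1038·L_3(n) + 5718·L_4(n).
Expanding and collecting terms gives f(n) = 5n^4 - 3n^3 - 3n^2 - 2n + 6.
Evaluating at n = -5: f(-5) = 3441.

3441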